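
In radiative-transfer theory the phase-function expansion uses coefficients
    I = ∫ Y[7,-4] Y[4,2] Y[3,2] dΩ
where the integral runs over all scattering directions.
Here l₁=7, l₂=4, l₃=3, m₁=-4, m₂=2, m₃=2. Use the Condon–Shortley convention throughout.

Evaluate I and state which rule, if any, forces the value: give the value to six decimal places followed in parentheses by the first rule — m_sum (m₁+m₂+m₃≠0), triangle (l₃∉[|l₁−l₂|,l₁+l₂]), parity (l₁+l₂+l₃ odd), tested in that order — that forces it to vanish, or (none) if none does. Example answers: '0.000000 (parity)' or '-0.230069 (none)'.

m-sum 0 ✓  L=14 even ✓  3≤3≤11 ✓
Π(2lᵢ+1) = 15×9×7 = 945
triangle coeff Δ(7,4,3) = 1/45045
Σ_t [4,4]: t=4:+1/20736 = 1/20736
(3j)²=35/1287 [(7 4 3; 0 0 0)], sign=-1
Σ_t [6,6]: t=6:+1/172800 = 1/172800
(3j)²=2/65 [(7 4 3; -4 2 2)], sign=-1
⇒ 4πI² = 1470/1859
I = (+1)√(1470/1859/(4π)) = 0.25084996
No selection rule forces the value: the integral is nonzero (none).

0.250850 (none)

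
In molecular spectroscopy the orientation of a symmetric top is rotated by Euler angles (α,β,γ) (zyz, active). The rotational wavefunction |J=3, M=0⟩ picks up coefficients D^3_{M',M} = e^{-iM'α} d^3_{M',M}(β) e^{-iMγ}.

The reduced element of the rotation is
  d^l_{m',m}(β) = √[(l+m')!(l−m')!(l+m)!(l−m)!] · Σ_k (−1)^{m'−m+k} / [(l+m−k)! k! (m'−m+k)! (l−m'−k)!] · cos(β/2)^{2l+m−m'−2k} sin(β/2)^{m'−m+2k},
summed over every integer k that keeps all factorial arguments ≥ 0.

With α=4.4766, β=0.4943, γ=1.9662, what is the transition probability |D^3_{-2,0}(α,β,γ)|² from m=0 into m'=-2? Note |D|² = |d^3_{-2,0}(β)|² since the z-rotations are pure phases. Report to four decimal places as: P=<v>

First d^3_{-2,0}(β=0.4943), then the phase factors e^{-i(-2)α} and e^{-i(0)γ}:
c=cos(0.494300/2)=0.969614, s=sin(0.494300/2)=0.244642; N=√[1·120·6·6]=65.726707
The bounds max(0,m−m')=2 and min(l+m,l−m')=3 give 2 terms
  k=2: (−1)^0·65.7267/(12)·0.9696^4·0.2446^2 = +0.289745
  k=3: (−1)^1·65.7267/(12)·0.9696^2·0.2446^4 = -0.018445
d^3_{-2,0}(0.4943) = +0.289745 -0.018445 = +0.271300
|D^3_{-2,0}|² = |d^3_{-2,0}(β)|² = (+0.271300)² = 0.073604 (the z-rotation phases have unit modulus)

P=0.0736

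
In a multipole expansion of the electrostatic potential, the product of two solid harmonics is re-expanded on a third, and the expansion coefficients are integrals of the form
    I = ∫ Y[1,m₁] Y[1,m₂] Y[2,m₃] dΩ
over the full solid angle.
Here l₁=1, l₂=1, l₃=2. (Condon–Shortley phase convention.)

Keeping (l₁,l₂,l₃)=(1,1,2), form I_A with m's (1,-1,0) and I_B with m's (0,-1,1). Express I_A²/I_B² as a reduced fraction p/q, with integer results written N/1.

l's match ⇒ only the (l;m) 3-j factors differ between A and B.
A: triangle coeff Δ(1,1,2) = 1/30; Σ_t [0,0]: t=0:+1/4 = 1/4; (3j)²=1/30 [(1 1 2; 1 -1 0)], sign=+1
B: triangle coeff Δ(1,1,2) = 1/30; Σ_t [0,0]: t=0:+1/2 = 1/2; (3j)²=1/10 [(1 1 2; 0 -1 1)], sign=-1
I_A²/I_B² = (1/30)/(1/10) = 1/3

1/3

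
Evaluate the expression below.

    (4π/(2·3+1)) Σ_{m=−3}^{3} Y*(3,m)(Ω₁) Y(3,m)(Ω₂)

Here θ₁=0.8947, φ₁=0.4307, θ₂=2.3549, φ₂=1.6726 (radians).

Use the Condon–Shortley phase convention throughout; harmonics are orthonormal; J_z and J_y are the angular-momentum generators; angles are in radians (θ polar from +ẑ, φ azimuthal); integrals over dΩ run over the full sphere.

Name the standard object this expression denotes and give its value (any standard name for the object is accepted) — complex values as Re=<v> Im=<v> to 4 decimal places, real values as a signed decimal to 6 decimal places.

Legendre polynomial (addition theorem), +0.349529

This sum is the spherical-harmonic addition theorem: it equals the Legendre polynomial P_l(cos γ) of the angle γ between the two directions.
Expand P_3 via completeness: Σ_{m} conj(Y_{3,m}) at Ω₁ times Y_{3,m} at Ω₂ —
  term(m=-3) = (-0.024461, 0.016170)   from Y*(Ω₁)=(0.054473, 0.190370), Y(Ω₂)=(0.044527, 0.141231)
  term(m=-2) = (0.111400, 0.086065)   from Y*(Ω₁)=(0.253450, 0.295231), Y(Ω₂)=(0.354319, -0.073156)
  term(m=-1) = (0.026653, -0.078094)   from Y*(Ω₁)=(0.219406, 0.100810), Y(Ω₂)=(-0.034731, -0.339977)
  term(m=+0) = (-0.032482, -0.000000)   from Y*(Ω₁)=(-0.243363, -0.000000), Y(Ω₂)=(0.133473, 0.000000)
  term(m=+1) = (0.026653, 0.078094)   from Y*(Ω₁)=(-0.219406, 0.100810), Y(Ω₂)=(0.034731, -0.339977)
  term(m=+2) = (0.111400, -0.086065)   from Y*(Ω₁)=(0.253450, -0.295231), Y(Ω₂)=(0.354319, 0.073156)
  term(m=+3) = (-0.024461, -0.016170)   from Y*(Ω₁)=(-0.054473, 0.190370), Y(Ω₂)=(-0.044527, 0.141231)
Accumulated sum (0.194702, 0.000000); after 4π/(2l+1) scaling, (0.349529, 0.000000) ⇒ P_3 = 0.349529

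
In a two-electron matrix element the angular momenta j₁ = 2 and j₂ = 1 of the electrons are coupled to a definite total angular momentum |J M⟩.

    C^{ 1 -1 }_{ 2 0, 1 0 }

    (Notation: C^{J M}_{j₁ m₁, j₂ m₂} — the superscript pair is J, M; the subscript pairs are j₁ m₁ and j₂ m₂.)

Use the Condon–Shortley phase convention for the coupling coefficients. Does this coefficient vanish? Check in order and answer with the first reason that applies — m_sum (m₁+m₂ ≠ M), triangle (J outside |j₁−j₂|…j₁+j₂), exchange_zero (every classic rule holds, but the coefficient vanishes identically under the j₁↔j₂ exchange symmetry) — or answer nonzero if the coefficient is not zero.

m_sum

m-sum: m₁+m₂ = 0+0 = 0, M = -1  ✗ ⇒ coefficient is 0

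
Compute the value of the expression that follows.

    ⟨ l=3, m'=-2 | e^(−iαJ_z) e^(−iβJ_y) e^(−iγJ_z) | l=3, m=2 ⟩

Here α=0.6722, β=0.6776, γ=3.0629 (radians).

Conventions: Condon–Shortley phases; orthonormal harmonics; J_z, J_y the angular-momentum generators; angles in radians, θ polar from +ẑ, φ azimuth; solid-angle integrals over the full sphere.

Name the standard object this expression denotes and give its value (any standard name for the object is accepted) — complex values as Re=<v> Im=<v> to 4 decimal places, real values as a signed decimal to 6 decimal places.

Wigner D-matrix element, Re=0.0036 Im=0.0528

This is a Wigner D-matrix element — the rotation-matrix element ⟨l m'| R(α,β,γ) |l m⟩ in the angular-momentum basis.
Split into d^3_{-2,2}(β=0.6776) × two z-phases.
With c≡cos(β/2)=0.943154 and s≡sin(β/2)=0.332356, N=[1·120·120·1]^{1/2}=120.000000
k: max(0,(2)−(-2))=4 … min(3+(2),3−(-2))=5
  k=4: (−1)^0·120.0000/(24)·0.9432^2·0.3324^4 = +0.054268
  k=5: (−1)^1·120.0000/(120)·0.9432^0·0.3324^6 = -0.001348
d^3_{-2,2}(0.6776) = +0.054268 -0.001348 = +0.052921
D = (+0.224467+0.974482i)·(+0.052921)·(+0.987640+0.156736i) = +0.003649+0.052795i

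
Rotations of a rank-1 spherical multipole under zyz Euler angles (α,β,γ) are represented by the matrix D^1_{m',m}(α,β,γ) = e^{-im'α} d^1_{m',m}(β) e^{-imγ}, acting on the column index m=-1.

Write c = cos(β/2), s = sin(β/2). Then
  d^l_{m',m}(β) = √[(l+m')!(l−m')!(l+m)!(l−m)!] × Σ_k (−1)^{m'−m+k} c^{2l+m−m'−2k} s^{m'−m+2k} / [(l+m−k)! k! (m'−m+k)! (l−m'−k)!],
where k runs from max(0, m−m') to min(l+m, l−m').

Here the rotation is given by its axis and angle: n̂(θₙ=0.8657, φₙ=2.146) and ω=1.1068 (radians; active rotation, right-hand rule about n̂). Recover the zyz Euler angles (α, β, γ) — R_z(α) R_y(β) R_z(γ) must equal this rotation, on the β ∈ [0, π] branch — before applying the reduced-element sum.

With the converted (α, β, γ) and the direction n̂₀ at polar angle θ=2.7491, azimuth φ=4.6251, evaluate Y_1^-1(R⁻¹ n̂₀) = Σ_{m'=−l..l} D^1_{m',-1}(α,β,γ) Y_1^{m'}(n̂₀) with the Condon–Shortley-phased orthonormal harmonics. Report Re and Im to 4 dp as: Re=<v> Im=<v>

Axis–angle → zyz. n̂ = (sinθₙcosφₙ, sinθₙsinφₙ, cosθₙ) = (-0.414287, +0.639002, +0.648107), ω = 1.1068.
R = I cosω + sinω [n̂]ₓ + (1−cosω) n̂n̂ᵀ gives
  R = [+0.542349, -0.725840, +0.423100; +0.433327, +0.673114, +0.599288; -0.719782, -0.141682, +0.679588]
β = atan2(√(R₁₃²+R₂₃²), R₃₃) = 0.823595; α = atan2(R₂₃, R₁₃) mod 2π = 0.956051; γ = atan2(R₃₂, −R₃₁) mod 2π = 6.088829
Need the full column D^1_{m',-1} for m'=−1..1 at α=0.9561, β=0.8236, γ=6.0888.
cos(β/2)=0.916403, sin(β/2)=0.400257
d^1_{-1,-1}: single k=0 term ⇒ +0.839794;  D = +0.607731+0.579584i
d^1_{0,-1}: single k=0 term ⇒ -0.518729;  D = -0.508962+0.100184i
d^1_{1,-1}: single k=0 term ⇒ +0.160206;  D = +0.065382-0.146257i
Y_1^{m'}(θ=2.7491,φ=4.6251) and Σ D·Y over m':
  (+0.6077+0.5796i)·(-0.0115+0.1316i)  (-0.5090+0.1002i)·(-0.4514+0.0000i)  (+0.0654-0.1463i)·(+0.0115+0.1316i)
Y_1^-1(R⁻¹ n̂) = +0.166476+0.035022i

Re=0.1665 Im=0.0350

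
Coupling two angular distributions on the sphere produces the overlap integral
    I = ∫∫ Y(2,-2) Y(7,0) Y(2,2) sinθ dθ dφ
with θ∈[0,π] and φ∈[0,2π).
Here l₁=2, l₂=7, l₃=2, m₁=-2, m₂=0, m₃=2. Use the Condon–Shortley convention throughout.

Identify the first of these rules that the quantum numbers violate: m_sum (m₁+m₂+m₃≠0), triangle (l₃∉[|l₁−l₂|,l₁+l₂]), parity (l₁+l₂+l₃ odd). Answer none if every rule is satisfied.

triangle

m₁+m₂+m₃ = -2 + 0 + 2 = 0  ✓
triangle: need |l₁−l₂| ≤ l₃ ≤ l₁+l₂ = [5,9]; l₃=2 is outside  ✗
parity: l₁+l₂+l₃ = 11 is odd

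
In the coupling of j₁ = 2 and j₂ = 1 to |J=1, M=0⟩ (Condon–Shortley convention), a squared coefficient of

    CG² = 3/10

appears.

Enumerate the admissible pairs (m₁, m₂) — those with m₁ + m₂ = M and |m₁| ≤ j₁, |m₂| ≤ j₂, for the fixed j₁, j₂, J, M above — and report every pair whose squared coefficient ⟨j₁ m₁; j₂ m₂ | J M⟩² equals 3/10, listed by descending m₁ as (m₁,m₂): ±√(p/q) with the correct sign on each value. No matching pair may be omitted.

(1,-1): +√(3/10); (-1,1): +√(3/10)

Admissible pairs with m₁+m₂ = M = 0: (-1,1), (0,0), (1,-1)
  (m₁,m₂)=(1,-1): CG² = 3/10, CG = +√(3/10)   ← matches the target
  (m₁,m₂)=(0,0): CG² = 2/5, CG = −√(2/5)
  (m₁,m₂)=(-1,1): CG² = 3/10, CG = +√(3/10)   ← matches the target
Pairs with CG² = 3/10: (1,-1): +√(3/10); (-1,1): +√(3/10)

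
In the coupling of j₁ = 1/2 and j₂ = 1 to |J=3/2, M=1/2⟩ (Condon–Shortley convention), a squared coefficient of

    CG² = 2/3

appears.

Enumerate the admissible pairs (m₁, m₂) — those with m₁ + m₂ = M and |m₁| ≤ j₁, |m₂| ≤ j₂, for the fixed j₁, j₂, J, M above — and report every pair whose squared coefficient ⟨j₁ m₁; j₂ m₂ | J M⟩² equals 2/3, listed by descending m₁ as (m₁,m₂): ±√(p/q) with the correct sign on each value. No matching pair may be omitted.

(1/2,0): +√(2/3)

Admissible pairs with m₁+m₂ = M = 1/2: (-1/2,1), (1/2,0)
  (m₁,m₂)=(1/2,0): CG² = 2/3, CG = +√(2/3)   ← matches the target
  (m₁,m₂)=(-1/2,1): CG² = 1/3, CG = +√(1/3)
Pairs with CG² = 2/3: (1/2,0): +√(2/3)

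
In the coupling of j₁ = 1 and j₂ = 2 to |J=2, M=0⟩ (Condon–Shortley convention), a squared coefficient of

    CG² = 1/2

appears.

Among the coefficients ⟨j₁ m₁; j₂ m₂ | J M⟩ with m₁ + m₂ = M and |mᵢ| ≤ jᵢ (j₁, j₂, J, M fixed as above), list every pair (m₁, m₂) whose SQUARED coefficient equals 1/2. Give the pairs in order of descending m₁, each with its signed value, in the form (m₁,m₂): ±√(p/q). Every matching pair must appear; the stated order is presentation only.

Admissible pairs with m₁+m₂ = M = 0: (-1,1), (0,0), (1,-1)
  (m₁,m₂)=(1,-1): CG² = 1/2, CG = +√(1/2)   ← matches the target
  (m₁,m₂)=(0,0): CG² = 0/1, CG = 0
  (m₁,m₂)=(-1,1): CG² = 1/2, CG = −√(1/2)   ← matches the target
Pairs with CG² = 1/2: (1,-1): +√(1/2); (-1,1): −√(1/2)

(1,-1): +√(1/2); (-1,1): −√(1/2)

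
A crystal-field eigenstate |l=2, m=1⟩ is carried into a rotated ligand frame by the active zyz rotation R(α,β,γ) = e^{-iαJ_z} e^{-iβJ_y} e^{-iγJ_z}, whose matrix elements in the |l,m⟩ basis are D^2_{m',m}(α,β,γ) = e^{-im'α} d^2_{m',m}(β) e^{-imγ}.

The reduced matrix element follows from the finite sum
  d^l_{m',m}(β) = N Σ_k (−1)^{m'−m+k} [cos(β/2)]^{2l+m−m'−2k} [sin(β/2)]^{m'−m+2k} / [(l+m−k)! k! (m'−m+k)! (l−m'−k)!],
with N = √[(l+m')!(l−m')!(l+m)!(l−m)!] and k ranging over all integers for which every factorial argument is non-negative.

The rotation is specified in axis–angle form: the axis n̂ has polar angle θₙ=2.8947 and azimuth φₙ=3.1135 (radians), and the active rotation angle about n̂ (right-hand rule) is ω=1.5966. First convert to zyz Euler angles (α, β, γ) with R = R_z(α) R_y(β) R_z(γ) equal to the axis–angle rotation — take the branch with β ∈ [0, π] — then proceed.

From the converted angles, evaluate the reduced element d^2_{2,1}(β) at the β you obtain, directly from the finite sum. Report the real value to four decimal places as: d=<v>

Axis–angle → zyz. n̂ = (sinθₙcosφₙ, sinθₙsinφₙ, cosθₙ) = (-0.244296, +0.006865, -0.969677), ω = 1.5966.
R = I cosω + sinω [n̂]ₓ + (1−cosω) n̂n̂ᵀ gives
  R = [+0.035419, +0.967633, +0.249862; -0.971074, -0.025752, +0.237386; +0.236137, -0.251043, +0.938732]
β = atan2(√(R₁₃²+R₂₃²), R₃₃) = 0.351865; α = atan2(R₂₃, R₁₃) mod 2π = 0.759799; γ = atan2(R₃₂, −R₃₁) mod 2π = 3.957577
d^2_{2,1}(β=0.3519) via the finite sum:
Half-angle: c=0.984564, s=0.175026. N=√(24·1·6·1)=12.000000
k: max(0,(1)−(2))=0 … min(2+(1),2−(2))=0
  k=0: (−1)^1·12.0000/(6)·0.9846^3·0.1750^1 = -0.334091
d^2_{2,1}(0.3519) = -0.334091

d=-0.3341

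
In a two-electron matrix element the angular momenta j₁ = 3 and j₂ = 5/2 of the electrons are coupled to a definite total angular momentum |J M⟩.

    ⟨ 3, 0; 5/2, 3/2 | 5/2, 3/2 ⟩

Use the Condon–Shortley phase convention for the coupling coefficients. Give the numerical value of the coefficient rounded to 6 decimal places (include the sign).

+√(7/30) = +0.483046

j₁+j₂−J=3  J+j₁−j₂=3  J−j₁+j₂=2  j₁+j₂+J+1=9
(j₁±m₁, j₂±m₂, J±M) = (3,3,4,1,4,1)
P² = 864/35
sum k=2..3:
  [2] +1/8 = 1/8
  [3] −1/36 = -1/36
S = 7/72
C² = P²·S² = 7/30 ; C = +0.483046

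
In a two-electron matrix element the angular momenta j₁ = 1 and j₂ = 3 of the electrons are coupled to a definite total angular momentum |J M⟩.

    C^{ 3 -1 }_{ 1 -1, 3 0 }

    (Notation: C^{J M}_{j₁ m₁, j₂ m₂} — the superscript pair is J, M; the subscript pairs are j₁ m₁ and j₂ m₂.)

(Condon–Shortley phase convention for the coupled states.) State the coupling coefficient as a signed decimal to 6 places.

−√(1/2) ≈ -0.707107

√[7·1!1!5!/8! · 0!2!3!3!2!4!] = √(72)
  +(−1)^1/∏(1,0,1,2,0,3)! = -1/12  (running -1/12)
⟨..|..⟩ = √(72)·(-1/12) = -0.707107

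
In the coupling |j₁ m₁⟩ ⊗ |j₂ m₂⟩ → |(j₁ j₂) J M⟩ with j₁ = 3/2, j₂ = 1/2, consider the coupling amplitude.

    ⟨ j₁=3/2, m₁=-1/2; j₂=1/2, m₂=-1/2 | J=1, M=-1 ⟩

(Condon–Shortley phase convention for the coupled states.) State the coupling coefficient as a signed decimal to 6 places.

+√(1/4) ≈ +0.500000

triangle: 1!×2!×0!/4! = 2/24
(j±m)!: 1!×2!×0!×1!×0!×2! = 4
prefactor² = (2J+1)×Δ×N² = 1
  k=0: +1/(0!×1!×2!×0!×0!×0!) = 1/2
Σ = 1/2  ⇒  CG² = 1×(1/2)² = 1/4
CG = +√(1/4) = +0.500000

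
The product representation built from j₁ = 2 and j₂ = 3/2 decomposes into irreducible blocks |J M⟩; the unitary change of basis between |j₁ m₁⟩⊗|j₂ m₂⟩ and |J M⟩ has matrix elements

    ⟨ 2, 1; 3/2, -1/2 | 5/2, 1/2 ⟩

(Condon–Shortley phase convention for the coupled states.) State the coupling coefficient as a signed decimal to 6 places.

j₁+j₂−J=1  J+j₁−j₂=3  J−j₁+j₂=2  j₁+j₂+J+1=7
(j₁±m₁, j₂±m₂, J±M) = (3,1,1,2,3,2)
P² = 72/35
sum k=0..1:
  [0] +1/2 = 1/2
  [1] −1/12 = -1/12
S = 5/12
C² = P²·S² = 5/14 ; C = +0.597614

+√(5/14) = +0.597614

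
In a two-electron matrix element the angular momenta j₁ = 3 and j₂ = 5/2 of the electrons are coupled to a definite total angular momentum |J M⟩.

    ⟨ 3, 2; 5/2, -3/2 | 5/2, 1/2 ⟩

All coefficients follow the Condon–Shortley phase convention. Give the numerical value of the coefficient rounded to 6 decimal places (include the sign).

triangle: 3!×3!×2!/9! = 72/362880
(j±m)!: 5!×1!×1!×4!×3!×2! = 34560
prefactor² = (2J+1)×Δ×N² = 288/7
  k=0: +1/(0!×3!×1!×1!×2!×1!) = 1/12
  k=1: −1/(1!×2!×0!×0!×3!×2!) = -1/24
Σ = 1/24  ⇒  CG² = 288/7×(1/24)² = 1/14
CG = +√(1/14) = +0.267261

+0.267261  (= +√(1/14))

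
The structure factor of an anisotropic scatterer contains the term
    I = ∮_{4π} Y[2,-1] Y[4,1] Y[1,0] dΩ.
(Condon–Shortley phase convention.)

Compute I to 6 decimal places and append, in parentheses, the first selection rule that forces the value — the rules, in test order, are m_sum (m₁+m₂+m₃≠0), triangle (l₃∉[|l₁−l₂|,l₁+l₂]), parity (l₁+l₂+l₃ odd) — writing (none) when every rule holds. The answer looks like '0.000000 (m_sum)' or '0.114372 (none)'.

0.000000 (triangle)

triangle: need 2≤l₃≤6, have 1; I=0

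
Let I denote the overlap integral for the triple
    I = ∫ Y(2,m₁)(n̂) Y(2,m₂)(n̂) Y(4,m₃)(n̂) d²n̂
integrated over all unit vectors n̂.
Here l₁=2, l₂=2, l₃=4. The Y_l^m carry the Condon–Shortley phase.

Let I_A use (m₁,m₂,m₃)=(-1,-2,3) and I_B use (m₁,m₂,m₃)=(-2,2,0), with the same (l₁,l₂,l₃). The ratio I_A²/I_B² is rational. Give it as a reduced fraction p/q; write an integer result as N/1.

35/1

Same 2,2,4: normalisation and zero-m 3j drop out of the ratio.
A: Δ: 0! 4! 4! / 9! → 1/630; sum: t=0:+1/144 = 1/144; 3j²(2 2 4; -1 -2 3) = Δ·Π!·Σ² = 1/18  (sign -1)
B: Δ: 0! 4! 4! / 9! → 1/630; sum: t=0:+1/576 = 1/576; 3j²(2 2 4; -2 2 0) = Δ·Π!·Σ² = 1/630  (sign +1)
I_A²/I_B² = (1/18)/(1/630) = 35/1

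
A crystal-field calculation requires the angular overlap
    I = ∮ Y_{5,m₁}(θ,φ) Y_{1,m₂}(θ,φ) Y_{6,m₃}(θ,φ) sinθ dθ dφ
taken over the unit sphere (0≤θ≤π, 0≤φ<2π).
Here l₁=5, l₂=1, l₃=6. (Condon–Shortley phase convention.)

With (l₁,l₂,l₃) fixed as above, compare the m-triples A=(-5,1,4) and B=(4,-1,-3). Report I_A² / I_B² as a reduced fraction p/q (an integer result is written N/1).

1/3

Shared (l₁,l₂,l₃)=(5,1,6): N and (l;000)² cancel in I_A²/I_B².
A: Δ = 0!·10!·2!/13! = 1/858; Racah Σ t=0..0: t=0:+1/7257600 = 1/7257600; ⇒ 3j(5 1 6; -5 1 4)² = 1/858, sgn +1
B: Δ = 0!·10!·2!/13! = 1/858; Racah Σ t=0..0: t=0:+1/725760 = 1/725760; ⇒ 3j(5 1 6; 4 -1 -3)² = 1/286, sgn -1
I_A²/I_B² = (1/858)/(1/286) = 1/3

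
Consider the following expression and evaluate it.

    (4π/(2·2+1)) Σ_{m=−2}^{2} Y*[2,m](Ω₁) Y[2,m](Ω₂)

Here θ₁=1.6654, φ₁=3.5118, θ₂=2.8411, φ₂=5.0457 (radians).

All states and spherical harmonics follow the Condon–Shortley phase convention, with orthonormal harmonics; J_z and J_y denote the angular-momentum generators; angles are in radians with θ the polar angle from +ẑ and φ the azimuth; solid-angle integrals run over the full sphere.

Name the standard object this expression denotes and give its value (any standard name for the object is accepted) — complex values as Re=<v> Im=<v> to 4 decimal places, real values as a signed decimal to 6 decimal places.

This sum is the spherical-harmonic addition theorem: it equals the Legendre polynomial P_l(cos γ) of the angle γ between the two directions.
Term-by-term m-sum for l=2 (normalisation 4π/5 = 2.513274):
  term(m=-2) = -0.012920-0.000955i   from Y*(Ω₁)=+0.282599+0.258253i, Y(Ω₂)=-0.026597+0.020925i
  term(m=-1) = +0.000585-0.015858i   from Y*(Ω₁)=+0.067729+0.026286i, Y(Ω₂)=-0.071462-0.206400i
  term(m=+0) = -0.168174-0.000000i   from Y*(Ω₁)=-0.306949-0.000000i, Y(Ω₂)=+0.547888+0.000000i
  term(m=+1) = +0.000585+0.015858i   from Y*(Ω₁)=-0.067729+0.026286i, Y(Ω₂)=+0.071462-0.206400i
  term(m=+2) = -0.012920+0.000955i   from Y*(Ω₁)=+0.282599-0.258253i, Y(Ω₂)=-0.026597-0.020925i
Σ over m = -0.192843-0.000000i; ×(4π/5) → -0.484668-0.000000i. Real part: -0.484668

Legendre polynomial (addition theorem), -0.484668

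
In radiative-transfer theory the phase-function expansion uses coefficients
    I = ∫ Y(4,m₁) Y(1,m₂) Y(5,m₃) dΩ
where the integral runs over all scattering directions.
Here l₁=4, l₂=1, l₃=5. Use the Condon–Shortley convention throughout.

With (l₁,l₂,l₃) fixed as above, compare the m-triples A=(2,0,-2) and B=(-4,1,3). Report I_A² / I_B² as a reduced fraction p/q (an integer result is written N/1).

Same 4,1,5: normalisation and zero-m 3j drop out of the ratio.
A: Δ: 0! 8! 2! / 11! → 1/495; sum: t=0:+1/1440 = 1/1440; 3j²(4 1 5; 2 0 -2) = Δ·Π!·Σ² = 7/165  (sign -1)
B: Δ: 0! 8! 2! / 11! → 1/495; sum: t=0:+1/80640 = 1/80640; 3j²(4 1 5; -4 1 3) = Δ·Π!·Σ² = 1/495  (sign +1)
I_A²/I_B² = (7/165)/(1/495) = 21/1

21/1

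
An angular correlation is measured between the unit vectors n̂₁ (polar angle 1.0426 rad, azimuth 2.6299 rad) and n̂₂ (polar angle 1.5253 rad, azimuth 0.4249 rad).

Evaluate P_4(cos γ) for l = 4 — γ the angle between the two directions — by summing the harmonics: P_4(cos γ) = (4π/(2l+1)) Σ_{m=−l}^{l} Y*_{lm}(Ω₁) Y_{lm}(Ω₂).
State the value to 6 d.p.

Addition theorem: P_4(cos γ) = (4π/9) Σ_m Y*_{lm}(Ω₁) Y_{lm}(Ω₂), m = −4…4:
  m=-4: Y*=(-0.112847, -0.218907)  Y=(-0.056607, -0.437053)  product (-0.089286, 0.061712)
  m=-3: Y*=(-0.014515, 0.406199)  Y=(0.016559, -0.054281)  product (0.021808, 0.007514)
  m=-2: Y*=(0.101046, -0.165773)  Y=(-0.217182, 0.247126)  product (0.019021, 0.060974)
  m=-1: Y*=(0.219427, -0.123226)  Y=(-0.058465, 0.026453)  product (-0.009569, 0.013009)
  m=+0: Y*=(-0.249849, -0.000000)  Y=(0.310808, 0.000000)  product (-0.077655, -0.000000)
  m=+1: Y*=(-0.219427, -0.123226)  Y=(0.058465, 0.026453)  product (-0.009569, -0.013009)
  m=+2: Y*=(0.101046, 0.165773)  Y=(-0.217182, -0.247126)  product (0.019021, -0.060974)
  m=+3: Y*=(0.014515, 0.406199)  Y=(-0.016559, -0.054281)  product (0.021808, -0.007514)
  m=+4: Y*=(-0.112847, 0.218907)  Y=(-0.056607, 0.437053)  product (-0.089286, -0.061712)
Accumulated sum (-0.193706, -0.000000); after 4π/(2l+1) scaling, (-0.270464, -0.000000) ⇒ P_4 = -0.270464

-0.270464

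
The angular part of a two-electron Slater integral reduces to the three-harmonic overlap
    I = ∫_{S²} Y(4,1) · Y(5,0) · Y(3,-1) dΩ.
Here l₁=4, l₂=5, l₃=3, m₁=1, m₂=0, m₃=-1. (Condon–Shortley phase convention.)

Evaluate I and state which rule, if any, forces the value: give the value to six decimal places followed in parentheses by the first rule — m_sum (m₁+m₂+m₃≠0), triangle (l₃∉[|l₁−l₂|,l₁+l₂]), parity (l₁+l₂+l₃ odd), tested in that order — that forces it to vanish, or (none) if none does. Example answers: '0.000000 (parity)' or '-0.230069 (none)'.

m-sum 0 ✓  L=12 even ✓  1≤3≤9 ✓
Π(2lᵢ+1) = 9×11×7 = 693
triangle coeff Δ(4,5,3) = 1/180180
Σ_t [2,4]: t=2:+1/576 t=3:−1/144 t=4:+1/576 = -1/288
(3j)²=20/1001 [(4 5 3; 0 0 0)], sign=+1
Σ_t [1,3]: t=1:−1/5760 t=2:+1/288 t=3:−1/288 = -1/5760
(3j)²=1/12012 [(4 5 3; 1 0 -1)], sign=-1
⇒ 4πI² = 15/13013
I = (-1)√(15/13013/(4π)) = -0.00957750
No selection rule forces the value: the integral is nonzero (none).

-0.009577 (none)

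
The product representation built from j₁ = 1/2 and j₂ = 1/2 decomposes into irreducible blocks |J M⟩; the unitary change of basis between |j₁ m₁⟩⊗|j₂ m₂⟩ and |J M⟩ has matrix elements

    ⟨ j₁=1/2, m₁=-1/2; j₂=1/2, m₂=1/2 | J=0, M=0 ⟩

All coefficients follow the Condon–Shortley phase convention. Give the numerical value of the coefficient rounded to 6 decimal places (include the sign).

-0.707107  (= −√(1/2))

√[1·1!0!0!/2! · 0!1!1!0!0!0!] = √(1/2)
  +(−1)^1/∏(1,0,0,0,0,0)! = -1  (running -1)
⟨..|..⟩ = √(1/2)·(-1) = -0.707107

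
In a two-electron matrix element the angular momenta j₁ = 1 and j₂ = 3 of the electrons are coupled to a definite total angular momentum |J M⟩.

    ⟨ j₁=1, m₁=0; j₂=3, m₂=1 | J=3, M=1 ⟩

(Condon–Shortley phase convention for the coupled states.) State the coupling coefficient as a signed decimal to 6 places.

-0.288675

√[7·1!1!5!/8! · 1!1!4!2!4!2!] = √(48)
  +(−1)^0/∏(0,1,1,4,0,1)! = 1/24  (running 1/24)
  +(−1)^1/∏(1,0,0,3,1,2)! = -1/12  (running -1/24)
⟨..|..⟩ = √(48)·(-1/24) = -0.288675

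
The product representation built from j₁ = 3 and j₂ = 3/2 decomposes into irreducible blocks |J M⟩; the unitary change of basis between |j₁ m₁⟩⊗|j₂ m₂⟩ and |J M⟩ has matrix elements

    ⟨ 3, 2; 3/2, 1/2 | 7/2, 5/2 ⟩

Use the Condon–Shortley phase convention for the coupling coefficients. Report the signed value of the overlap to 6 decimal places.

triangle: 1!×5!×2!/9! = 240/362880
(j±m)!: 5!×1!×2!×1!×6!×1! = 172800
prefactor² = (2J+1)×Δ×N² = 6400/7
  k=0: +1/(0!×1!×1!×2!×4!×0!) = 1/48
  k=1: −1/(1!×0!×0!×1!×5!×1!) = -1/120
Σ = 1/80  ⇒  CG² = 6400/7×(1/80)² = 1/7
CG = +√(1/7) = +0.377964

+√(1/7) = +0.377964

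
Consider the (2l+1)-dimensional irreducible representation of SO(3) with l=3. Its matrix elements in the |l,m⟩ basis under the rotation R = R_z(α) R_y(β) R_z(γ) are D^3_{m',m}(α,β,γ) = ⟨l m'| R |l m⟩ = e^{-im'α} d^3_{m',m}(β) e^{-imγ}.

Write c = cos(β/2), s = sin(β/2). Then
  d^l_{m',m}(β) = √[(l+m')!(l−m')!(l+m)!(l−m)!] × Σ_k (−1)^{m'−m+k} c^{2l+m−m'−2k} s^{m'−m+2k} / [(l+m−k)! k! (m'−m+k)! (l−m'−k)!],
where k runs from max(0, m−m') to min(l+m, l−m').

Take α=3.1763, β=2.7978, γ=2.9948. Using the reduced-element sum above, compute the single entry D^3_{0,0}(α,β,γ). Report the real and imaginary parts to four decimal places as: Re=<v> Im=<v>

D^3_{0,0}(3.1763,2.7978,2.9948) = e^{-i·0·3.1763}·d^3_{0,0}(2.7978)·e^{-i·0·2.9948}. Compute d first:
c=cos(2.797800/2)=0.171051, s=sin(2.797800/2)=0.985262; N=√[6·6·6·6]=36.000000
The bounds max(0,m−m')=0 and min(l+m,l−m')=3 give 4 terms
  k=0: (−1)^0·36.0000/(36)·0.1711^6·0.9853^0 = +0.000025
  k=1: (−1)^1·36.0000/(4)·0.1711^4·0.9853^2 = -0.007479
  k=2: (−1)^2·36.0000/(4)·0.1711^2·0.9853^4 = +0.248142
  k=3: (−1)^3·36.0000/(36)·0.1711^0·0.9853^6 = -0.914768
d^3_{0,0}(2.7978) = +0.000025 -0.007479 +0.248142 -0.914768 = -0.674079
Phases: e^{-i·(0)·3.1763}=+1.000000+0.000000i, e^{-i·(0)·2.9948}=+1.000000+0.000000i ⇒ D=-0.674079+0.000000i

Re=-0.6741 Im=0.0000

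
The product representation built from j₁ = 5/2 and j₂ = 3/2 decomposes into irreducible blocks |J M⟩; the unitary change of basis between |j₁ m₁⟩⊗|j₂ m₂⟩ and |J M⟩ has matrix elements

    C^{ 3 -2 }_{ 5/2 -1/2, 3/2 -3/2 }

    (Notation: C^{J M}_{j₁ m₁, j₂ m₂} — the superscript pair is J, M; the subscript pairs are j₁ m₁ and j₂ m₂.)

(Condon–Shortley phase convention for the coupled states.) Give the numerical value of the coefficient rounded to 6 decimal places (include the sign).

triangle: 1!*4!*2!/8! = 48/40320
(j±m)!: 2!*3!*0!*3!*1!*5! = 8640
prefactor² = (2J+1)*Δ*N² = 72
  k=0: +1/(0!*1!*3!*0!*1!*2!) = 1/12
Σ = 1/12  ⇒  CG² = 72*(1/12)² = 1/2
CG = +√(1/2) = +0.707107

+√(1/2) = +0.707107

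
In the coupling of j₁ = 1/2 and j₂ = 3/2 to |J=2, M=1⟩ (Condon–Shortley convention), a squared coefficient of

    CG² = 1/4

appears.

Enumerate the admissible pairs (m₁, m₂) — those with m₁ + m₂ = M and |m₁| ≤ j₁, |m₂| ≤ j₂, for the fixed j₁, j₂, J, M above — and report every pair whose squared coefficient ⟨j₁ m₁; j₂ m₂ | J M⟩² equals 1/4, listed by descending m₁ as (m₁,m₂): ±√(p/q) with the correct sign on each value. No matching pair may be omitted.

Admissible pairs with m₁+m₂ = M = 1: (-1/2,3/2), (1/2,1/2)
  (m₁,m₂)=(1/2,1/2): CG² = 3/4, CG = +√(3/4)
  (m₁,m₂)=(-1/2,3/2): CG² = 1/4, CG = +√(1/4)   ← matches the target
Pairs with CG² = 1/4: (-1/2,3/2): +√(1/4)

(-1/2,3/2): +√(1/4)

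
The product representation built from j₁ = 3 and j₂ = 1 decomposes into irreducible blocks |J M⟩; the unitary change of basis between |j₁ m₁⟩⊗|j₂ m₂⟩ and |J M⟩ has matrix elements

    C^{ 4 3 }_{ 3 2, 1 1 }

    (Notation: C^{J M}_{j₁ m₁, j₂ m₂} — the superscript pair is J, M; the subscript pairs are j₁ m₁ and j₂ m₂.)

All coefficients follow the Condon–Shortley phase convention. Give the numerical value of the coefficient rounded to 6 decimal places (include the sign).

+√(3/4) = +0.866025

j₁+j₂−J=0  J+j₁−j₂=6  J−j₁+j₂=2  j₁+j₂+J+1=9
(j₁±m₁, j₂±m₂, J±M) = (5,1,2,0,7,1)
P² = 43200
sum k=0..0:
  [0] +1/240 = 1/240
S = 1/240
C² = P²·S² = 3/4 ; C = +0.866025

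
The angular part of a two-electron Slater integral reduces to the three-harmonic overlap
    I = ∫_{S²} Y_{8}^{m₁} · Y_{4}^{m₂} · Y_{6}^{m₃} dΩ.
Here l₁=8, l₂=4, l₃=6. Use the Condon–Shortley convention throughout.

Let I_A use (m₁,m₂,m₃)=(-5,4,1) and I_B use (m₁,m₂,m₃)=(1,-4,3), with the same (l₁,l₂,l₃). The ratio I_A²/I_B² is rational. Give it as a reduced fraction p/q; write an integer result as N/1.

l's match ⇒ only the (l;m) 3-j factors differ between A and B.
A: triangle coeff Δ(8,4,6) = 1/23279256; Σ_t [6,6]: t=6:+1/43545600 = 1/43545600; (3j)²=20/969 [(8 4 6; -5 4 1)], sign=-1
B: triangle coeff Δ(8,4,6) = 1/23279256; Σ_t [0,0]: t=0:+1/43545600 = 1/43545600; (3j)²=168/46189 [(8 4 6; 1 -4 3)], sign=-1
I_A²/I_B² = (20/969)/(168/46189) = 715/126

715/126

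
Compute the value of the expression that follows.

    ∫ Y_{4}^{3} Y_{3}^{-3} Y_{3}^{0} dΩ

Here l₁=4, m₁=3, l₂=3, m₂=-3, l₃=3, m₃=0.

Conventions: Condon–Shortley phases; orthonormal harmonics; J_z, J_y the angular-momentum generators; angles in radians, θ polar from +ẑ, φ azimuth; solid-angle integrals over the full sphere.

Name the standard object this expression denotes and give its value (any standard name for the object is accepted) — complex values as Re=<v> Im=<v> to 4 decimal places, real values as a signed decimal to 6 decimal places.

This is a Gaunt coefficient — the integral of a triple product of spherical harmonics over the sphere.
m-sum 0 ✓  L=10 even ✓  1≤3≤7 ✓
Π(2lᵢ+1) = 9×7×7 = 441
triangle coeff Δ(4,3,3) = 1/34650
Σ_t [1,3]: t=1:−1/72 t=2:+1/16 t=3:−1/72 = 5/144
(3j)²=2/77 [(4 3 3; 0 0 0)], sign=-1
Σ_t [0,0]: t=0:+1/288 = 1/288
(3j)²=1/22 [(4 3 3; 3 -3 0)], sign=-1
⇒ 4πI² = 63/121
I = (+1)√(63/121/(4π)) = 0.20355073

Gaunt coefficient, +0.203551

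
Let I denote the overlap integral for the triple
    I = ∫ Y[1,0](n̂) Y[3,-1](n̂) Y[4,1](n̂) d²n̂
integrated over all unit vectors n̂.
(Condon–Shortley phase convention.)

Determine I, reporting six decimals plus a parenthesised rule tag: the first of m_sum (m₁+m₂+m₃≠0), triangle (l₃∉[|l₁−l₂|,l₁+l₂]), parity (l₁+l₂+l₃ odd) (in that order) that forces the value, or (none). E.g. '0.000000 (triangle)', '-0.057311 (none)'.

-0.238414 (none)

Rules hold: Σm=0, L=8 even, 2≤4≤4.
N = 3·7·9 = 189
Δ = 0!·2!·6!/9! = 1/252
Racah Σ t=0..0: t=0:+1/36 = 1/36
⇒ 3j(1 3 4; 0 0 0)² = 4/63, sgn +1
Racah Σ t=0..0: t=0:+1/48 = 1/48
⇒ 3j(1 3 4; 0 -1 1)² = 5/84, sgn -1
4πI² = N·(3j₀)²·(3jₘ)² = 5/7
I = -1·√(0.714286/4π) = -0.23841361
No selection rule forces the value: the integral is nonzero (none).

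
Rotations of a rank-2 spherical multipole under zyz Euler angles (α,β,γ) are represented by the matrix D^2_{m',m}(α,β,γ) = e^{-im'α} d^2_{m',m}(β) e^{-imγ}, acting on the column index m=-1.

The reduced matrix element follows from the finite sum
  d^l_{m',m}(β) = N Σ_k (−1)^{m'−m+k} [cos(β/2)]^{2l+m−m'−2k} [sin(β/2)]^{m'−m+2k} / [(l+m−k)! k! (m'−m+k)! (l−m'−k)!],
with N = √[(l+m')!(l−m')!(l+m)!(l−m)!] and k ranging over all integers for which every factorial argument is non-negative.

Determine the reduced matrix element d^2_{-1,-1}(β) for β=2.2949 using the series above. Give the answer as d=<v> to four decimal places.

d=-0.3924

d^2_{-1,-1}(β=2.2949) via the finite sum:
With c≡cos(β/2)=0.410814 and s≡sin(β/2)=0.911719, N=[1·6·1·6]^{1/2}=6.000000
The bounds max(0,m−m')=0 and min(l+m,l−m')=1 give 2 terms
  k=0: (−1)^0·6.0000/(6)·0.4108^4·0.9117^0 = +0.028483
  k=1: (−1)^1·6.0000/(2)·0.4108^2·0.9117^2 = -0.420856
d^2_{-1,-1}(2.2949) = +0.028483 -0.420856 = -0.392373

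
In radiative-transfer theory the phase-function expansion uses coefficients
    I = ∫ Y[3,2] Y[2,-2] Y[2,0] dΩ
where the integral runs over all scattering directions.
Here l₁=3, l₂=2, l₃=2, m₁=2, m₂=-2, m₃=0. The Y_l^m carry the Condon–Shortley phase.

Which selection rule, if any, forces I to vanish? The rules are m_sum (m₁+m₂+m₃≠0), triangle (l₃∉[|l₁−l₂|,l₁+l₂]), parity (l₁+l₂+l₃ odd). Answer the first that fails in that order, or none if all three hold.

Σmᵢ = 0  ✓
l₃∈[|l₁−l₂|,l₁+l₂]=[1,5], have l₃=2  ✓
Σlᵢ = 7 ⇒ odd  ✗

parity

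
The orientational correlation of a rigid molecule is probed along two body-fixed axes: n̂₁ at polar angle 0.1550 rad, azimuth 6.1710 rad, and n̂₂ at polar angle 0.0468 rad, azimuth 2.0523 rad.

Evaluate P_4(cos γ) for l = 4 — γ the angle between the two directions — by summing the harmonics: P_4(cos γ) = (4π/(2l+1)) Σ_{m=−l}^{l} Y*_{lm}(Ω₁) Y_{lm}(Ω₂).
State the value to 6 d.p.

Expand P_4 via completeness: Σ_{m} conj(Y_{4,m}) at Ω₁ times Y_{4,m} at Ω₂ —
  m=-4: Y*=0.00023 - 0.00011j  Y=-0.00000 - 0.00000j  product -0.00000 - 0.00000j
  m=-3: Y*=0.00429 - 0.00150j  Y=0.00013 + 0.00002j  product 0.00000 - 0.00000j
  m=-2: Y*=0.04534 - 0.01035j  Y=-0.00250 + 0.00360j  product -0.00008 + 0.00019j
  m=-1: Y*=0.27486 - 0.03097j  Y=-0.04080 - 0.07808j  product -0.01363 - 0.02020j
  m=+0: Y*=0.74754 + 0.00000j  Y=0.83704 + 0.00000j  product 0.62572 + 0.00000j
  m=+1: Y*=-0.27486 - 0.03097j  Y=0.04080 - 0.07808j  product -0.01363 + 0.02020j
  m=+2: Y*=0.04534 + 0.01035j  Y=-0.00250 - 0.00360j  product -0.00008 - 0.00019j
  m=+3: Y*=-0.00429 - 0.00150j  Y=-0.00013 + 0.00002j  product 0.00000 + 0.00000j
  m=+4: Y*=0.00023 + 0.00011j  Y=-0.00000 + 0.00000j  product -0.00000 + 0.00000j
Σ over m = 0.59831 + 0.00000j; ×(4π/9) → 0.83539 + 0.00000j. Real part: 0.835394

0.835394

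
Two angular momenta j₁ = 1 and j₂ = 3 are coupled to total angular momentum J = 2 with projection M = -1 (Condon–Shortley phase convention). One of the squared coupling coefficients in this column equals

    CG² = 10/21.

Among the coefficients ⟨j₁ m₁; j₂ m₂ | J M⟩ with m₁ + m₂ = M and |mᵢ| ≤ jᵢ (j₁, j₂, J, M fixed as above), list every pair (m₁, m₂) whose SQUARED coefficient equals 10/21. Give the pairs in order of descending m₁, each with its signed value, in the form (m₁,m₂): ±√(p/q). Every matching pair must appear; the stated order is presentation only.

Admissible pairs with m₁+m₂ = M = -1: (-1,0), (0,-1), (1,-2)
  (m₁,m₂)=(1,-2): CG² = 10/21, CG = +√(10/21)   ← matches the target
  (m₁,m₂)=(0,-1): CG² = 8/21, CG = −√(8/21)
  (m₁,m₂)=(-1,0): CG² = 1/7, CG = +√(1/7)
Pairs with CG² = 10/21: (1,-2): +√(10/21)

(1,-2): +√(10/21)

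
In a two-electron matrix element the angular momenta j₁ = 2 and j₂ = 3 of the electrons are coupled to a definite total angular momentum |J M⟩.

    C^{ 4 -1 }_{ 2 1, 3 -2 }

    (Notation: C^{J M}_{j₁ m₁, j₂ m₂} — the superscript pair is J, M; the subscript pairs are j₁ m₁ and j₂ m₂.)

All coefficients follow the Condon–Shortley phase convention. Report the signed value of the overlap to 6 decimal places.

+0.591608

√[9·1!3!5!/10! · 3!1!1!5!3!5!] = √(6480/7)
  +(−1)^0/∏(0,1,1,1,2,4)! = 1/48  (running 1/48)
  +(−1)^1/∏(1,0,0,0,3,5)! = -1/720  (running 7/360)
⟨..|..⟩ = √(6480/7)·(7/360) = +0.591608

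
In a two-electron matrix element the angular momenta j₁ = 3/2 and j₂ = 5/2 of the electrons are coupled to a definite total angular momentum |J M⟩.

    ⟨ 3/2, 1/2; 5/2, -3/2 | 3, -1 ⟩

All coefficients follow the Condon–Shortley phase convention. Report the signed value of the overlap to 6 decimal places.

+√(49/120) ≈ +0.639010

√[7·1!2!4!/8! · 2!1!1!4!2!4!] = √(96/5)
  +(−1)^0/∏(0,1,1,1,1,3)! = 1/6  (running 1/6)
  +(−1)^1/∏(1,0,0,0,2,4)! = -1/48  (running 7/48)
⟨..|..⟩ = √(96/5)·(7/48) = +0.639010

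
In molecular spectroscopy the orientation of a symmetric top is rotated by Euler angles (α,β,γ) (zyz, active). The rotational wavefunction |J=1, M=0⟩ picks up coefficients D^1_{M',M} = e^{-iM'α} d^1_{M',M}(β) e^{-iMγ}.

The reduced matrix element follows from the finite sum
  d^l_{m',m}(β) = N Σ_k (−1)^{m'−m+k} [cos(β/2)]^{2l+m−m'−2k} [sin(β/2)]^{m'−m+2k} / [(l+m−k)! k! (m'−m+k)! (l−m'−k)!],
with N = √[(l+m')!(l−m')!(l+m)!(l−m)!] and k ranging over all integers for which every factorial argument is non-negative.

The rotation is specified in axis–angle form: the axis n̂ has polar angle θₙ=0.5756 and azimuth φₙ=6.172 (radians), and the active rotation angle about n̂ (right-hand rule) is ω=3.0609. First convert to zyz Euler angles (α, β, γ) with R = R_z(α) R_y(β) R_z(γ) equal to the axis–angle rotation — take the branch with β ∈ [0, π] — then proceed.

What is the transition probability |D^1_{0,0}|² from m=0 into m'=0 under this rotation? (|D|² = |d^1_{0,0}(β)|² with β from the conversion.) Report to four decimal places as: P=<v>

P=0.1668

Axis–angle → zyz. n̂ = (sinθₙcosφₙ, sinθₙsinφₙ, cosθₙ) = (+0.540977, -0.060398, +0.838866), ω = 3.0609.
R = I cosω + sinω [n̂]ₓ + (1−cosω) n̂n̂ᵀ gives
  R = [-0.412386, -0.132858, +0.901269; +0.002376, -0.989462, -0.144772; +0.911006, -0.057561, +0.408356]
β = atan2(√(R₁₃²+R₂₃²), R₃₃) = 1.150144; α = atan2(R₂₃, R₁₃) mod 2π = 6.123915; γ = atan2(R₃₂, −R₃₁) mod 2π = 3.204693
D^1_{0,0}(6.1239,1.1501,3.2047) = e^{-i·0·6.1239}·d^1_{0,0}(1.1501)·e^{-i·0·3.2047}. Compute d first:
With c≡cos(β/2)=0.839153 and s≡sin(β/2)=0.543895, N=[1·1·1·1]^{1/2}=1.000000
The bounds max(0,m−m')=0 and min(l+m,l−m')=1 give 2 terms
  k=0: (−1)^0·1.0000/(1)·0.8392^2·0.5439^0 = +0.704178
  k=1: (−1)^1·1.0000/(1)·0.8392^0·0.5439^2 = -0.295822
d^1_{0,0}(1.1501) = +0.704178 -0.295822 = +0.408356
|D^1_{0,0}|² = |d^1_{0,0}(β)|² = (+0.408356)² = 0.166755 (the z-rotation phases have unit modulus)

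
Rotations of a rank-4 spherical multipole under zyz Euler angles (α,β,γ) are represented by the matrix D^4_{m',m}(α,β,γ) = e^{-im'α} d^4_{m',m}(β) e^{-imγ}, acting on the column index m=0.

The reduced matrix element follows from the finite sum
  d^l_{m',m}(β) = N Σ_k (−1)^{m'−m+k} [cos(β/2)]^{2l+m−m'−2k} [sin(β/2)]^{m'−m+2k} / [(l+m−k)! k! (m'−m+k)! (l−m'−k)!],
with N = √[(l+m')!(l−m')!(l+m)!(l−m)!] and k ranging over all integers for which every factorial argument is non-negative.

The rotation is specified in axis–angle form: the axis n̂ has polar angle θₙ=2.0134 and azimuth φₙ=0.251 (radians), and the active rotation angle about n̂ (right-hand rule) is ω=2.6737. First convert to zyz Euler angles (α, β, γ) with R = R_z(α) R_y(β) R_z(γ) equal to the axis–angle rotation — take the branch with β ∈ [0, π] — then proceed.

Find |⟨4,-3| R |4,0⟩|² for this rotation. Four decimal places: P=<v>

Axis–angle → zyz. n̂ = (sinθₙcosφₙ, sinθₙsinφₙ, cosθₙ) = (+0.875324, +0.224439, -0.428294), ω = 2.6737.
R = I cosω + sinω [n̂]ₓ + (1−cosω) n̂n̂ᵀ gives
  R = [+0.557512, +0.564962, -0.608274; +0.178636, -0.797189, -0.576697; -0.810721, +0.212856, -0.545365]
β = atan2(√(R₁₃²+R₂₃²), R₃₃) = 2.147621; α = atan2(R₂₃, R₁₃) mod 2π = 3.900349; γ = atan2(R₃₂, −R₃₁) mod 2π = 0.256757
First d^4_{-3,0}(β=2.1476), then the phase factors e^{-i(-3)α} and e^{-i(0)γ}:
Half-angle: c=0.476778, s=0.879024. N=√(1·5040·24·24)=1703.830978
Admissible k: 3..4 (factorial args all ≥0)
  k=3: (−1)^0·1703.8310/(144)·0.4768^5·0.8790^3 = +0.197992
  k=4: (−1)^1·1703.8310/(144)·0.4768^3·0.8790^5 = -0.673001
d^4_{-3,0}(2.1476) = +0.197992 -0.673001 = -0.475009
|D^4_{-3,0}|² = |d^4_{-3,0}(β)|² = (-0.475009)² = 0.225634 (the z-rotation phases have unit modulus)

P=0.2256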